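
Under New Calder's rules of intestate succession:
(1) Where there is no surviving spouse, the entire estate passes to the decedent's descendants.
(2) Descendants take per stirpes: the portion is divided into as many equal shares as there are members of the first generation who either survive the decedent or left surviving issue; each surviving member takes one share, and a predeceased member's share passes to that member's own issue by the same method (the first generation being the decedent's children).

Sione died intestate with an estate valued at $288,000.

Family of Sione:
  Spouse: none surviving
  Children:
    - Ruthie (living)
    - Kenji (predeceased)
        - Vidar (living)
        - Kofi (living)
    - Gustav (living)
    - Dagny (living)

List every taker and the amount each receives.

Ruthie: $72,000; Vidar: $36,000; Kofi: $36,000; Gustav: $72,000; Dagny: $72,000

The entire $288,000 passes to the descendants.
That amount ($288,000) is divided into 4 shares of $72,000: Ruthie, Gustav, and Dagny each take $72,000; Kenji's $72,000 share passes to Kenji's issue.
Kenji's share ($72,000) is divided into 2 shares of $36,000: Vidar and Kofi each take $36,000.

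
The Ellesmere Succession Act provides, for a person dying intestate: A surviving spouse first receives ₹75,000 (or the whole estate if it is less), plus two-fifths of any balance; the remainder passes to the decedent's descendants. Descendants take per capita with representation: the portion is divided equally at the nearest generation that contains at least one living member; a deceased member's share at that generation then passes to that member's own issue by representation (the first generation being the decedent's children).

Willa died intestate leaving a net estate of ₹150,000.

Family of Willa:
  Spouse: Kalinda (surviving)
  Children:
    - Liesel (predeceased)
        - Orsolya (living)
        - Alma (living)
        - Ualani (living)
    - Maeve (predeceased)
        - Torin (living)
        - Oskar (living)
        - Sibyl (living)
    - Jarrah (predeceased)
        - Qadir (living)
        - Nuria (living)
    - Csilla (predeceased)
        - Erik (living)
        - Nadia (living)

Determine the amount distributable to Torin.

Kalinda first takes ₹75,000, leaving a balance of ₹75,000. Kalinda then takes two-fifths of the balance (₹30,000), for a total of ₹105,000. The remaining ₹45,000 passes to the descendants.
No child survives, so the initial division is made at the grandchildren's generation.
The descendants' portion (₹45,000) is divided into 10 shares of ₹4,500: Orsolya, Alma, Ualani, Torin, Oskar, Sibyl, Qadir, Nuria, Erik, and Nadia each take ₹4,500.

Torin receives ₹4,500.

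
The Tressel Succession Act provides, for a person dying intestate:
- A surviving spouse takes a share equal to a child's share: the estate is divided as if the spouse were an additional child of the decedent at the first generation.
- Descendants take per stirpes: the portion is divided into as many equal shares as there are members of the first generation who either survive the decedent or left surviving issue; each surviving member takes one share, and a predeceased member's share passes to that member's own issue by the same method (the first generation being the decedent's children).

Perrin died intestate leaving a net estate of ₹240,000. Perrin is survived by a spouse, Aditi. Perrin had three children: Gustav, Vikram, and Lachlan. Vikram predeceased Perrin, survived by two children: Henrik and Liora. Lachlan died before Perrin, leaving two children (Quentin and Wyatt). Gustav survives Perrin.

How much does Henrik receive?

Henrik receives ₹30,000.

The spouse counts as an additional share at the children's level, so there are 4 primary shares of ₹60,000. Aditi takes one such share (₹60,000).
The children's combined portion (₹180,000) is divided into 3 shares of ₹60,000: Gustav takes ₹60,000; Vikram's ₹60,000 share passes to Vikram's issue; Lachlan's ₹60,000 share passes to Lachlan's issue.
Vikram's share (₹60,000) is divided into 2 shares of ₹30,000: Henrik and Liora each take ₹30,000.
Lachlan's share (₹60,000) is divided into 2 shares of ₹30,000: Quentin and Wyatt each take ₹30,000.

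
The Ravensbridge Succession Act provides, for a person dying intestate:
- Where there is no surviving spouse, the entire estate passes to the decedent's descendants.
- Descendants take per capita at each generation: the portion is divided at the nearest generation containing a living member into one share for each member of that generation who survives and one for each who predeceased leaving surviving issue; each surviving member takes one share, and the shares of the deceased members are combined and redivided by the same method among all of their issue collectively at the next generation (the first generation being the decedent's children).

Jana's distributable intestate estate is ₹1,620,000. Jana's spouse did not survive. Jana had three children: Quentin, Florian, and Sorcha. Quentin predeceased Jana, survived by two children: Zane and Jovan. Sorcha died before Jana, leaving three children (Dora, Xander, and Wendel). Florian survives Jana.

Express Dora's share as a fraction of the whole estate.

The entire ₹1,620,000 passes to the descendants.
That amount (₹1,620,000) is divided at the children's generation into 3 shares of ₹540,000. Florian takes ₹540,000. The 2 shares of the deceased (Quentin and Sorcha) are combined into a pool of ₹1,080,000.
That pool (₹1,080,000) is divided at the grandchildren's generation equally among Zane, Jovan, Dora, Xander, and Wendel: ₹216,000 each.

Dora receives 2/15 of the estate.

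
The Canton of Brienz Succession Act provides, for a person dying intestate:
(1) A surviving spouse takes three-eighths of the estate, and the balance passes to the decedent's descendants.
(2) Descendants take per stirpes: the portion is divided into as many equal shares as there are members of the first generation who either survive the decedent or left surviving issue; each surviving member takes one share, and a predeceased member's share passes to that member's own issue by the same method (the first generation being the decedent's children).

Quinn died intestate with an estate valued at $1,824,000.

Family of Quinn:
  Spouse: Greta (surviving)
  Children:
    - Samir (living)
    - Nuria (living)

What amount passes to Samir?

Greta takes three-eighths of $1,824,000 = $684,000. The remaining $1,140,000 passes to the descendants.
The descendants' portion ($1,140,000) is divided into 2 shares of $570,000: Samir and Nuria each take $570,000.

Samir receives $570,000.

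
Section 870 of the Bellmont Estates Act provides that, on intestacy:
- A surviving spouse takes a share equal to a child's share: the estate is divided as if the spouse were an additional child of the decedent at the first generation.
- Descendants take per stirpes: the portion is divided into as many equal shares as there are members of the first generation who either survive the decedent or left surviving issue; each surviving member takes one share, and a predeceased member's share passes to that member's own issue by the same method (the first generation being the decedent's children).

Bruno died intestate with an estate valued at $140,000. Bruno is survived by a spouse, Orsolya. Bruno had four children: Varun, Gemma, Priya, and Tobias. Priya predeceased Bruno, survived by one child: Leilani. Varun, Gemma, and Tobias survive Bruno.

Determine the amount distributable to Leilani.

Leilani receives $28,000.

The spouse counts as an additional share at the children's level, so there are 5 primary shares of $28,000. Orsolya takes one such share ($28,000).
The children's combined portion ($112,000) is divided into 4 shares of $28,000: Varun, Gemma, and Tobias each take $28,000; Priya's $28,000 share passes to Priya's issue.
Priya's share ($28,000) passes entirely to Leilani.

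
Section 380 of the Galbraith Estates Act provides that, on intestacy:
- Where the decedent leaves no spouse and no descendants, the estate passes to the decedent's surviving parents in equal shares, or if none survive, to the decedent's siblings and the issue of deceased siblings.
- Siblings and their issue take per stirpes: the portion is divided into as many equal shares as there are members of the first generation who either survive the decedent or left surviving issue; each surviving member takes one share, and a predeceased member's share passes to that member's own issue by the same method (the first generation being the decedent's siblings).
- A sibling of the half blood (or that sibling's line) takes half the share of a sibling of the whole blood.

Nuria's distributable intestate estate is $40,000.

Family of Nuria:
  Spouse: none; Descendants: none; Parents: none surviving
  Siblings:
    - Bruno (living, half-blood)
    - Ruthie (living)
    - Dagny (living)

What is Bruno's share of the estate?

Bruno receives $8,000.

The entire $40,000 passes to the siblings and their issue.
Counting each half-blood sibling's line as half a unit, there are 5/2 units in $40,000, so one unit is $16,000. Whole-blood lines (Ruthie and Dagny) take $16,000 each; half-blood lines (Bruno) take $8,000 each.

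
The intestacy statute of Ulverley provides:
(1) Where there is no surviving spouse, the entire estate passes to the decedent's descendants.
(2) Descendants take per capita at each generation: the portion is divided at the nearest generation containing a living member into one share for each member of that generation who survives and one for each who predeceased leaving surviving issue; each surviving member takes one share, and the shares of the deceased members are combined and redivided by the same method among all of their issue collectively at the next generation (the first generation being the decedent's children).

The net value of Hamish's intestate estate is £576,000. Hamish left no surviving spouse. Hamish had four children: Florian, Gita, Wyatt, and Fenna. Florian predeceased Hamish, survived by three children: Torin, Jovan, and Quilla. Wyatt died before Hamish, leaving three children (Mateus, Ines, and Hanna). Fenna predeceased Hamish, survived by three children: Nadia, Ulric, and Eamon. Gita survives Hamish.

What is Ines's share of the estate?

The entire £576,000 passes to the descendants.
That amount (£576,000) is divided at the children's generation into 4 shares of £144,000. Gita takes £144,000. The 3 shares of the deceased (Florian, Wyatt, and Fenna) are combined into a pool of £432,000.
That pool (£432,000) is divided at the grandchildren's generation equally among Torin, Jovan, Quilla, Mateus, Ines, Hanna, Nadia, Ulric, and Eamon: £48,000 each.

Ines receives £48,000.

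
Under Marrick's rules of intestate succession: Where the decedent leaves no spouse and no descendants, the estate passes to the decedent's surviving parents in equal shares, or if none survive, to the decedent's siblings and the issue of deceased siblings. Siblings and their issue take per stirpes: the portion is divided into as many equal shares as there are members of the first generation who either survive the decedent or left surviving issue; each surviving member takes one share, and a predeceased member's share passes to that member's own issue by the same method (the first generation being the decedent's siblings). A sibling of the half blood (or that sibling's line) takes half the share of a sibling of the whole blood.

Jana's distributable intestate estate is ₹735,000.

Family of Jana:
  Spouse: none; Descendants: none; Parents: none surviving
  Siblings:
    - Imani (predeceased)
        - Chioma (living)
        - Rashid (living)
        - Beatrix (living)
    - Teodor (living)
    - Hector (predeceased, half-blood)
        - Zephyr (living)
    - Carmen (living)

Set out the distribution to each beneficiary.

The entire ₹735,000 passes to the siblings and their issue.
Counting each half-blood sibling's line as half a unit, there are 7/2 units in ₹735,000, so one unit is ₹210,000. Whole-blood lines (Imani, Teodor, and Carmen) take ₹210,000 each; half-blood lines (Hector) take ₹105,000 each.
Imani's share (₹210,000) is divided into 3 shares of ₹70,000: Chioma, Rashid, and Beatrix each take ₹70,000.
Hector's share (₹105,000) passes entirely to Zephyr.

Chioma: ₹70,000; Rashid: ₹70,000; Beatrix: ₹70,000; Teodor: ₹210,000; Zephyr: ₹105,000; Carmen: ₹210,000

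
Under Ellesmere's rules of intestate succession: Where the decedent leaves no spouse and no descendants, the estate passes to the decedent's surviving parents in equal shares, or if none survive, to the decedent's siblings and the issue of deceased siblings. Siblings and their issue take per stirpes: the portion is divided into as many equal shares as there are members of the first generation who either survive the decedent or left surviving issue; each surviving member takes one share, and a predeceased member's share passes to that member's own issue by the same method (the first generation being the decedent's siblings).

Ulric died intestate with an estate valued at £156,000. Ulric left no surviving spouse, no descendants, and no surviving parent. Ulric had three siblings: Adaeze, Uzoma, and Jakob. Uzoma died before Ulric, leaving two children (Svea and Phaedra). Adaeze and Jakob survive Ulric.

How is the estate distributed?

Adaeze: £52,000; Svea: £26,000; Phaedra: £26,000; Jakob: £52,000

The entire £156,000 passes to the siblings and their issue.
That amount (£156,000) is divided into 3 shares of £52,000: Adaeze and Jakob each take £52,000; Uzoma's £52,000 share passes to Uzoma's issue.
Uzoma's share (£52,000) is divided into 2 shares of £26,000: Svea and Phaedra each take £26,000.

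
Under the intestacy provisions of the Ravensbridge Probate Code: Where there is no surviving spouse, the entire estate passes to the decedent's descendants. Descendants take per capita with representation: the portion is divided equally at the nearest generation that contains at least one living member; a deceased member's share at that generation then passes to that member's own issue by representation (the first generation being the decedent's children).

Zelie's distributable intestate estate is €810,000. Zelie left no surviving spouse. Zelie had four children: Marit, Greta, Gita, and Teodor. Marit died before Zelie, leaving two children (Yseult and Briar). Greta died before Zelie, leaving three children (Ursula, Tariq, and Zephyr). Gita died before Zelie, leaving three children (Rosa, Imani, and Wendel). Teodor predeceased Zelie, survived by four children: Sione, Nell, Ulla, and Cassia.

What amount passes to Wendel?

The entire €810,000 passes to the descendants.
No child survives, so the initial division is made at the grandchildren's generation.
That amount (€810,000) is divided into 12 shares of €67,500: Yseult, Briar, Ursula, Tariq, Zephyr, Rosa, Imani, Wendel, Sione, Nell, Ulla, and Cassia each take €67,500.

Wendel receives €67,500.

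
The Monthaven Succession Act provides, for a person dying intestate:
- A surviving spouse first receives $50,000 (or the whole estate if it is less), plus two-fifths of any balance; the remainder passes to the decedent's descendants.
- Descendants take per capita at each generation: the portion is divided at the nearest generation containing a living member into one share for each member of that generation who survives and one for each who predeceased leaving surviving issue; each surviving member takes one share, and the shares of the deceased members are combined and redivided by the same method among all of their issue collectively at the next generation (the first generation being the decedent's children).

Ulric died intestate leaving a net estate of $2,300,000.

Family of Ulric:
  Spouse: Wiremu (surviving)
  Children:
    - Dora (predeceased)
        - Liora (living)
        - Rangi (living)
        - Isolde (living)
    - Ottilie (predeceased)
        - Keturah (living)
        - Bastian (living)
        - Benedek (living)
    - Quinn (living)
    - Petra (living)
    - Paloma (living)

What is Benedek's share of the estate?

Wiremu first takes $50,000, leaving a balance of $2,250,000. Wiremu then takes two-fifths of the balance ($900,000), for a total of $950,000. The remaining $1,350,000 passes to the descendants.
The descendants' portion ($1,350,000) is divided at the children's generation into 5 shares of $270,000. Quinn, Petra, and Paloma each take $270,000. The 2 shares of the deceased (Dora and Ottilie) are combined into a pool of $540,000.
That pool ($540,000) is divided at the grandchildren's generation equally among Liora, Rangi, Isolde, Keturah, Bastian, and Benedek: $90,000 each.

Benedek receives $90,000.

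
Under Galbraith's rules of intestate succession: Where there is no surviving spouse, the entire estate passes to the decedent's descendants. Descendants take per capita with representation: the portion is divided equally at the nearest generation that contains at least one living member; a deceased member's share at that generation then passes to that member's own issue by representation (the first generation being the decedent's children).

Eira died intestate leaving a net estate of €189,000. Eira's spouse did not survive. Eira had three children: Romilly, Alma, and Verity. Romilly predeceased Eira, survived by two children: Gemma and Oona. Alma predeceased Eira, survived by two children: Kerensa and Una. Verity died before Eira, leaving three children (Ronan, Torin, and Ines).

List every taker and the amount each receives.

Gemma: €27,000; Oona: €27,000; Kerensa: €27,000; Una: €27,000; Ronan: €27,000; Torin: €27,000; Ines: €27,000

The entire €189,000 passes to the descendants.
No child survives, so the initial division is made at the grandchildren's generation.
That amount (€189,000) is divided into 7 shares of €27,000: Gemma, Oona, Kerensa, Una, Ronan, Torin, and Ines each take €27,000.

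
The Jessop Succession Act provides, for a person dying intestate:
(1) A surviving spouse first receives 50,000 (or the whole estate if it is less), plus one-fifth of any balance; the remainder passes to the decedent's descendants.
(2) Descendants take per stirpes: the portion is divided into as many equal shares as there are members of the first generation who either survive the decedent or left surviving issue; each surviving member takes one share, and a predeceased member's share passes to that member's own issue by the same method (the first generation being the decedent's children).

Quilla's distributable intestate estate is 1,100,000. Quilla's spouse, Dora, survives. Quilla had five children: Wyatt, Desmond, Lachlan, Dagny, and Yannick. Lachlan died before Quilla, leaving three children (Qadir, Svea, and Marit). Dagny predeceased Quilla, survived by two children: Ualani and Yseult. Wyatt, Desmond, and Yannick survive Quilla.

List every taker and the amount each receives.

Dora: 260,000; Wyatt: 168,000; Desmond: 168,000; Qadir: 56,000; Svea: 56,000; Marit: 56,000; Ualani: 84,000; Yseult: 84,000; Yannick: 168,000

Dora first takes 50,000, leaving a balance of 1,050,000. Dora then takes one-fifth of the balance (210,000), for a total of 260,000. The remaining 840,000 passes to the descendants.
The descendants' portion (840,000) is divided into 5 shares of 168,000: Wyatt, Desmond, and Yannick each take 168,000; Lachlan's 168,000 share passes to Lachlan's issue; Dagny's 168,000 share passes to Dagny's issue.
Lachlan's share (168,000) is divided into 3 shares of 56,000: Qadir, Svea, and Marit each take 56,000.
Dagny's share (168,000) is divided into 2 shares of 84,000: Ualani and Yseult each take 84,000.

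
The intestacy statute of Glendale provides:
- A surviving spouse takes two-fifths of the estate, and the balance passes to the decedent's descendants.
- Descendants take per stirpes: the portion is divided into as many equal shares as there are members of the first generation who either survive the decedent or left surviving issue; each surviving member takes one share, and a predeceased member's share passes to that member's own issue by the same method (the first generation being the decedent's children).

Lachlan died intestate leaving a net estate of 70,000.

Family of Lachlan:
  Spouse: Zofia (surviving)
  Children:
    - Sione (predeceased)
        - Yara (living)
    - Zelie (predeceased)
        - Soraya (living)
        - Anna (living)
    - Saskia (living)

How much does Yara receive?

Yara receives 14,000.

Zofia takes two-fifths of 70,000 = 28,000. The remaining 42,000 passes to the descendants.
The descendants' portion (42,000) is divided into 3 shares of 14,000: Saskia takes 14,000; Sione's 14,000 share passes to Sione's issue; Zelie's 14,000 share passes to Zelie's issue.
Sione's share (14,000) passes entirely to Yara.
Zelie's share (14,000) is divided into 2 shares of 7,000: Soraya and Anna each take 7,000.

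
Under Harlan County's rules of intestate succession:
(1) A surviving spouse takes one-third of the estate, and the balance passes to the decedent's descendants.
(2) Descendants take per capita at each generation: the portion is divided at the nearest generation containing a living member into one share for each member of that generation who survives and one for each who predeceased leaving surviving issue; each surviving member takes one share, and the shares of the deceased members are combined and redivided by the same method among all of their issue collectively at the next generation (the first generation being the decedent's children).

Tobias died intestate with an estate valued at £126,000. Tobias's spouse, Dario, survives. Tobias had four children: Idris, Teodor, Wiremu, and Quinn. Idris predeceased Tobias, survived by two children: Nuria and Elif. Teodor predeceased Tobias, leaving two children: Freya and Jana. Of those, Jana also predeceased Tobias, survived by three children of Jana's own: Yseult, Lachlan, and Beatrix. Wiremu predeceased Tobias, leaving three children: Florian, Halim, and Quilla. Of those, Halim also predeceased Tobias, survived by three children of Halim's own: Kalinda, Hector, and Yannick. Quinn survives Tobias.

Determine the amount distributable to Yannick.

Yannick receives £3,000.

Dario takes one-third of £126,000 = £42,000. The remaining £84,000 passes to the descendants.
The descendants' portion (£84,000) is divided at the children's generation into 4 shares of £21,000. Quinn takes £21,000. The 3 shares of the deceased (Idris, Teodor, and Wiremu) are combined into a pool of £63,000.
That pool (£63,000) is divided at the grandchildren's generation into 7 shares of £9,000. Nuria, Elif, Freya, Florian, and Quilla each take £9,000. The 2 shares of the deceased (Jana and Halim) are combined into a pool of £18,000.
That pool (£18,000) is divided at the great-grandchildren's generation equally among Yseult, Lachlan, Beatrix, Kalinda, Hector, and Yannick: £3,000 each.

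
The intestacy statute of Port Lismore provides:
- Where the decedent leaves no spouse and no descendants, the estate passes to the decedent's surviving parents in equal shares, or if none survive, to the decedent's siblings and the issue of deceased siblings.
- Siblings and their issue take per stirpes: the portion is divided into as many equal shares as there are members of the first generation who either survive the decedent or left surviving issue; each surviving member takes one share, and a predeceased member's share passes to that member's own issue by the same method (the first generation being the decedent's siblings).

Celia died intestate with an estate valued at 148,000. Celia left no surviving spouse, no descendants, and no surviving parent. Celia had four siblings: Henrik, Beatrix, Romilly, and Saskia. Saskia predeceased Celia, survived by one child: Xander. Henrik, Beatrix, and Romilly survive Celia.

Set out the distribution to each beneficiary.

The entire 148,000 passes to the siblings and their issue.
That amount (148,000) is divided into 4 shares of 37,000: Henrik, Beatrix, and Romilly each take 37,000; Saskia's 37,000 share passes to Saskia's issue.
Saskia's share (37,000) passes entirely to Xander.

Henrik: 37,000; Beatrix: 37,000; Romilly: 37,000; Xander: 37,000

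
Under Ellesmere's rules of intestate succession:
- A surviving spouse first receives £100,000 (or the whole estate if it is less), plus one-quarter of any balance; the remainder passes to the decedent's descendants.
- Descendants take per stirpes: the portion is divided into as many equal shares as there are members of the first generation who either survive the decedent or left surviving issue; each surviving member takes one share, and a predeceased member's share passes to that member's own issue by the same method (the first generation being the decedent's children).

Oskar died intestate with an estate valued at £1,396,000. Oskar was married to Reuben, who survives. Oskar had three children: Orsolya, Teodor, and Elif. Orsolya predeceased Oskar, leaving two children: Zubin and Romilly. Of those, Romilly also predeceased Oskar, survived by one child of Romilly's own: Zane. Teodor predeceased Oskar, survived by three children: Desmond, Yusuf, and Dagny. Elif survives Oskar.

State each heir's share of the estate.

Reuben first takes £100,000, leaving a balance of £1,296,000. Reuben then takes one-quarter of the balance (£324,000), for a total of £424,000. The remaining £972,000 passes to the descendants.
The descendants' portion (£972,000) is divided into 3 shares of £324,000: Elif takes £324,000; Orsolya's £324,000 share passes to Orsolya's issue; Teodor's £324,000 share passes to Teodor's issue.
Orsolya's share (£324,000) is divided into 2 shares of £162,000: Zubin takes £162,000; Romilly's £162,000 share passes to Romilly's issue.
Romilly's share (£162,000) passes entirely to Zane.
Teodor's share (£324,000) is divided into 3 shares of £108,000: Desmond, Yusuf, and Dagny each take £108,000.

Reuben: £424,000; Zubin: £162,000; Zane: £162,000; Desmond: £108,000; Yusuf: £108,000; Dagny: £108,000; Elif: £324,000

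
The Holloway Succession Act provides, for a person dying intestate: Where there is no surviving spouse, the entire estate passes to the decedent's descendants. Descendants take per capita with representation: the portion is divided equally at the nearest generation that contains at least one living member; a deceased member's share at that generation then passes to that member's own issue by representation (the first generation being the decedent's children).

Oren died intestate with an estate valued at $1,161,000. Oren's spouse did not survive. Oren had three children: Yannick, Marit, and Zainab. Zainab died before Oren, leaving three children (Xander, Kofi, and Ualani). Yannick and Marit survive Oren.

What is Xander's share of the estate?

Xander receives $129,000.

The entire $1,161,000 passes to the descendants.
That amount ($1,161,000) is divided into 3 shares of $387,000: Yannick and Marit each take $387,000; Zainab's $387,000 share passes to Zainab's issue.
Zainab's share ($387,000) is divided into 3 shares of $129,000: Xander, Kofi, and Ualani each take $129,000.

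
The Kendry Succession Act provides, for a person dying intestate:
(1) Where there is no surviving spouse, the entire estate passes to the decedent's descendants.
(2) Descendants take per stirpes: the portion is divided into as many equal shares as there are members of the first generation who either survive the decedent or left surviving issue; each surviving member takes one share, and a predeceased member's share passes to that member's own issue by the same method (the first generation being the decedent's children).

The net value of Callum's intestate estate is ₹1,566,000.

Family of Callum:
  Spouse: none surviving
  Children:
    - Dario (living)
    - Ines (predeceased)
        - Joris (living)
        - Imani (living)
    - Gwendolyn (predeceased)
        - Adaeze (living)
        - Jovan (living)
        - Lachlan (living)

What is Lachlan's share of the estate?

Lachlan receives ₹174,000.

The entire ₹1,566,000 passes to the descendants.
That amount (₹1,566,000) is divided into 3 shares of ₹522,000: Dario takes ₹522,000; Ines's ₹522,000 share passes to Ines's issue; Gwendolyn's ₹522,000 share passes to Gwendolyn's issue.
Ines's share (₹522,000) is divided into 2 shares of ₹261,000: Joris and Imani each take ₹261,000.
Gwendolyn's share (₹522,000) is divided into 3 shares of ₹174,000: Adaeze, Jovan, and Lachlan each take ₹174,000.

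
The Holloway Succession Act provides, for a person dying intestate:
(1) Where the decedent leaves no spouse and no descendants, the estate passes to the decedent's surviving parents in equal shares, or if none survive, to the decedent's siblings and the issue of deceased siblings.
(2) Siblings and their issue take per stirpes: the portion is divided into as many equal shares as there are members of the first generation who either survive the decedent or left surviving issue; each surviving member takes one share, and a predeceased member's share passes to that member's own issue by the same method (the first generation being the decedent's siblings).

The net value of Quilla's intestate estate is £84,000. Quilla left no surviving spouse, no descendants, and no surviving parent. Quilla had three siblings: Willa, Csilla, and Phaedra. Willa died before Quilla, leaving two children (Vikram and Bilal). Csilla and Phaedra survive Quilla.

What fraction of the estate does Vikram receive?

The entire £84,000 passes to the siblings and their issue.
That amount (£84,000) is divided into 3 shares of £28,000: Csilla and Phaedra each take £28,000; Willa's £28,000 share passes to Willa's issue.
Willa's share (£28,000) is divided into 2 shares of £14,000: Vikram and Bilal each take £14,000.

Vikram receives 1/6 of the estate.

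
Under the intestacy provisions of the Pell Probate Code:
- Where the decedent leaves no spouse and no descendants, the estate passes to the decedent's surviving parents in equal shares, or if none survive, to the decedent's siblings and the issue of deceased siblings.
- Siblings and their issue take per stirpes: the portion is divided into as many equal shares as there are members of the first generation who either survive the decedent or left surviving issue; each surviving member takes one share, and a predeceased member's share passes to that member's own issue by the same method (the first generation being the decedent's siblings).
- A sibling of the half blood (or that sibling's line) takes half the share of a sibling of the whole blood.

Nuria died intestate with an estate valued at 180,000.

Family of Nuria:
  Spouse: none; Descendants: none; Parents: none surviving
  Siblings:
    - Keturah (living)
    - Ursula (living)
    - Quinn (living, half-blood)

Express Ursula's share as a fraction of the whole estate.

Ursula receives 2/5 of the estate.

The entire 180,000 passes to the siblings and their issue.
Counting each half-blood sibling's line as half a unit, there are 5/2 units in 180,000, so one unit is 72,000. Whole-blood lines (Keturah and Ursula) take 72,000 each; half-blood lines (Quinn) take 36,000 each.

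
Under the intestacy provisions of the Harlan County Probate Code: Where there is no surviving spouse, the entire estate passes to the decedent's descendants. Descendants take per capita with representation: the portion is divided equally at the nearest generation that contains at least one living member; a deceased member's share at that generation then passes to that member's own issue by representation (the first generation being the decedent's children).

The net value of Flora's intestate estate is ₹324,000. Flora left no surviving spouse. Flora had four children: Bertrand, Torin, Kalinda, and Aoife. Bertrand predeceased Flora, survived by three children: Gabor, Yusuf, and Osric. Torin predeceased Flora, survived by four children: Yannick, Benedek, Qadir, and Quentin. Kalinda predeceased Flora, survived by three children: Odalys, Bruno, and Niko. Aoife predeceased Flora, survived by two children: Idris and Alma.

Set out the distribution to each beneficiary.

The entire ₹324,000 passes to the descendants.
No child survives, so the initial division is made at the grandchildren's generation.
That amount (₹324,000) is divided into 12 shares of ₹27,000: Gabor, Yusuf, Osric, Yannick, Benedek, Qadir, Quentin, Odalys, Bruno, Niko, Idris, and Alma each take ₹27,000.

Gabor: ₹27,000; Yusuf: ₹27,000; Osric: ₹27,000; Yannick: ₹27,000; Benedek: ₹27,000; Qadir: ₹27,000; Quentin: ₹27,000; Odalys: ₹27,000; Bruno: ₹27,000; Niko: ₹27,000; Idris: ₹27,000; Alma: ₹27,000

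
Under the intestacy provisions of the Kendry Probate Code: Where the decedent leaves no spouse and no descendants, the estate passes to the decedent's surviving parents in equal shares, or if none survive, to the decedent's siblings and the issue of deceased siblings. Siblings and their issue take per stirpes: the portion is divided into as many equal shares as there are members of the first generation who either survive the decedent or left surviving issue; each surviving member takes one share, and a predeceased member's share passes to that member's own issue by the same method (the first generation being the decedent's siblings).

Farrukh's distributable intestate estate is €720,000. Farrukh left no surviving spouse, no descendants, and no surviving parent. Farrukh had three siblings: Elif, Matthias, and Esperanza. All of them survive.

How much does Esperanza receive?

Esperanza receives €240,000.

The entire €720,000 passes to the siblings and their issue.
That amount (€720,000) is divided into 3 shares of €240,000: Elif, Matthias, and Esperanza each take €240,000.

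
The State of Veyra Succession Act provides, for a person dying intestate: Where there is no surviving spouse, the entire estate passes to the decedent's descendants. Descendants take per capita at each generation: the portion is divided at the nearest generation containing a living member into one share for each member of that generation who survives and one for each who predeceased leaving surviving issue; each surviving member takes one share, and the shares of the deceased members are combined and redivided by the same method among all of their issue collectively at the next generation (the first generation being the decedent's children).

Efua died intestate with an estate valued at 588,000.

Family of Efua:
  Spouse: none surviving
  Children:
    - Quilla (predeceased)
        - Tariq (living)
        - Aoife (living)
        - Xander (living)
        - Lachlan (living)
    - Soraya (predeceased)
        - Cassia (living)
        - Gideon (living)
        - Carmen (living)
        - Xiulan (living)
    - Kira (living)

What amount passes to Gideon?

Gideon receives 49,000.

The entire 588,000 passes to the descendants.
That amount (588,000) is divided at the children's generation into 3 shares of 196,000. Kira takes 196,000. The 2 shares of the deceased (Quilla and Soraya) are combined into a pool of 392,000.
That pool (392,000) is divided at the grandchildren's generation equally among Tariq, Aoife, Xander, Lachlan, Cassia, Gideon, Carmen, and Xiulan: 49,000 each.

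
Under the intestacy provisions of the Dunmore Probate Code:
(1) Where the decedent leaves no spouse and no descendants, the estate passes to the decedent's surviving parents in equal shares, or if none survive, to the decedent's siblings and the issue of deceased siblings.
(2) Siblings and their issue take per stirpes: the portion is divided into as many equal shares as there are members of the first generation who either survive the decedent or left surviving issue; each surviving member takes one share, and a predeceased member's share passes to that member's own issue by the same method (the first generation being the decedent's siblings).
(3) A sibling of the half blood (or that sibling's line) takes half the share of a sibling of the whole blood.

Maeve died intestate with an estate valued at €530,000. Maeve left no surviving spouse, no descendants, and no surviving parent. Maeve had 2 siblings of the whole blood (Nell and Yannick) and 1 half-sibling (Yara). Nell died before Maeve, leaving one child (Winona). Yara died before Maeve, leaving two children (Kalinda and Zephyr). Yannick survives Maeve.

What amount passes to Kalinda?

Kalinda receives €53,000.

The entire €530,000 passes to the siblings and their issue.
Counting each half-blood sibling's line as half a unit, there are 5/2 units in €530,000, so one unit is €212,000. Whole-blood lines (Nell and Yannick) take €212,000 each; half-blood lines (Yara) take €106,000 each.
Nell's share (€212,000) passes entirely to Winona.
Yara's share (€106,000) is divided into 2 shares of €53,000: Kalinda and Zephyr each take €53,000.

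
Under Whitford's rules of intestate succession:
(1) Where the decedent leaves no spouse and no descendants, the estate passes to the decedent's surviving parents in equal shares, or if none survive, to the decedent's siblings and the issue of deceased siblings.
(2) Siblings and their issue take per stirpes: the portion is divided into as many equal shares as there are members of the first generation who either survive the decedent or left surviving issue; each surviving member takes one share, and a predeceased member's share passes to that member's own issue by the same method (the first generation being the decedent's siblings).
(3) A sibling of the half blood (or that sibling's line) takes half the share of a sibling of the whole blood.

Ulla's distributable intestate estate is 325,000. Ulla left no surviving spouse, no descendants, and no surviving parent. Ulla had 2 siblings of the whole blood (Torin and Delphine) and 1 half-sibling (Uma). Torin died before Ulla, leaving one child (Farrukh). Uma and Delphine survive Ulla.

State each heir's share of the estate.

Farrukh: 130,000; Uma: 65,000; Delphine: 130,000

The entire 325,000 passes to the siblings and their issue.
Counting each half-blood sibling's line as half a unit, there are 5/2 units in 325,000, so one unit is 130,000. Whole-blood lines (Torin and Delphine) take 130,000 each; half-blood lines (Uma) take 65,000 each.
Torin's share (130,000) passes entirely to Farrukh.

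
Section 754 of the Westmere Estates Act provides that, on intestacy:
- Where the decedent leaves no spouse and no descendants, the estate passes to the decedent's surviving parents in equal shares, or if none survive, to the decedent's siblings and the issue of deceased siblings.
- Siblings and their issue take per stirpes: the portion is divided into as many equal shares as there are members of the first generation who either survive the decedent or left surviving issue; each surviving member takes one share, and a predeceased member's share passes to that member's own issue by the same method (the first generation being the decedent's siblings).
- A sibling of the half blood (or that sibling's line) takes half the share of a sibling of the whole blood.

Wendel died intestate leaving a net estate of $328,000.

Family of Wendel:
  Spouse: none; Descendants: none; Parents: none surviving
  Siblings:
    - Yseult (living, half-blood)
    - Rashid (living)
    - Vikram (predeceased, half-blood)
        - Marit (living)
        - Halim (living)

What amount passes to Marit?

The entire $328,000 passes to the siblings and their issue.
Counting each half-blood sibling's line as half a unit, there are 2 units in $328,000, so one unit is $164,000. Whole-blood lines (Rashid) take $164,000 each; half-blood lines (Yseult and Vikram) take $82,000 each.
Vikram's share ($82,000) is divided into 2 shares of $41,000: Marit and Halim each take $41,000.

Marit receives $41,000.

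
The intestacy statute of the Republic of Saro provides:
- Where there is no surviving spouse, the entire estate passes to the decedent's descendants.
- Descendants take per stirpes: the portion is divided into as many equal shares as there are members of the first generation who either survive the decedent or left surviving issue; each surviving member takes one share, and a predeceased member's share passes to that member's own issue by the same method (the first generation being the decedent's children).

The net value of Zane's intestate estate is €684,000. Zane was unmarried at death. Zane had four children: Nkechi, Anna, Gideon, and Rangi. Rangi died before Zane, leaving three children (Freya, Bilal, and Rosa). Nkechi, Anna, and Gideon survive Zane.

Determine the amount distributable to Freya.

The entire €684,000 passes to the descendants.
That amount (€684,000) is divided into 4 shares of €171,000: Nkechi, Anna, and Gideon each take €171,000; Rangi's €171,000 share passes to Rangi's issue.
Rangi's share (€171,000) is divided into 3 shares of €57,000: Freya, Bilal, and Rosa each take €57,000.

Freya receives €57,000.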